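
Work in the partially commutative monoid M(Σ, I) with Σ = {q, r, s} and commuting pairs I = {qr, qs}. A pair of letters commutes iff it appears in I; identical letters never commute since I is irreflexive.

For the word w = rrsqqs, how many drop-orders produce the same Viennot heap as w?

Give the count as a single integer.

piece 0:r — minimal
piece 1:r rests on {0:r}
piece 2:s rests on {1:r}
piece 3:q — minimal
piece 4:q rests on {3:q}
piece 5:s rests on {2:s}
minimal pieces: {0:r, 3:q}
ways to finish when only these pieces remain (= sum over removing one remaining piece with nothing left below it):
  1 left: {4}→1  {5}→1
  2 left: {2,5}→1  {3,4}→1  {4,5}→2
  3 left: {1,2,5}→1  {2,4,5}→3  {3,4,5}→3
  4 left: {0,1,2,5}→1  {1,2,4,5}→4  {2,3,4,5}→6
  placing 0:r first → 10 extensions
  placing 3:q first → 5 extensions
total linear extensions = 15

15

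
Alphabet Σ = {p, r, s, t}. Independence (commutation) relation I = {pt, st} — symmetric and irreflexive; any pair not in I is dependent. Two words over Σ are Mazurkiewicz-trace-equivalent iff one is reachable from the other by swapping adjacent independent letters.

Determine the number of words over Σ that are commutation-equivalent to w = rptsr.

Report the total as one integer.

3

drop 0:r onto floor
drop 1:p onto {0:r}
drop 2:t onto {0:r}
drop 3:s onto {1:p}
drop 4:r onto {2:t, 3:s}
ground layer = {0:r}
drop-orders for the pieces not yet dropped (sum over which currently-grounded one goes next):
  1 to go: {4} 1
  2 to go: {2,4} 1  {3,4} 1
  3 to go: {1,3,4} 1  {2,3,4} 2
  if 0:r drops first: 3 orders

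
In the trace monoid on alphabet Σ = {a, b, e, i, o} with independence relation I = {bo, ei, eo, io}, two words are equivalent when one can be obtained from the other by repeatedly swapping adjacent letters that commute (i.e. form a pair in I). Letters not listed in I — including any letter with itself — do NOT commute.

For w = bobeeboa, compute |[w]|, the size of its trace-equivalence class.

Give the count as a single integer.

21

0(b) covers ∅
1(o) covers ∅
2(b) covers 0:b
3(e) covers 2:b
4(e) covers 3:e
5(b) covers 4:e
6(o) covers 1:o
7(a) covers 5:b, 6:o
floor of heap: 0:b, 1:o
completions by unplaced set U, small U first (add the entries for U minus each lowest piece of U):
  |U|=1: {7}:1
  |U|=2: {5,7}:1  {6,7}:1
  |U|=3: {1,6,7}:1  {4,5,7}:1  {5,6,7}:2
  |U|=4: {1,5,6,7}:3  {3,4,5,7}:1  {4,5,6,7}:3
  |U|=5: {1,4,5,6,7}:6  {2,3,4,5,7}:1  {3,4,5,6,7}:4
  |U|=6: {0,2,3,4,5,7}:1  {1,3,4,5,6,7}:10  {2,3,4,5,6,7}:5
  start at 0(b): 15
  start at 1(o): 6
sum over floor = 21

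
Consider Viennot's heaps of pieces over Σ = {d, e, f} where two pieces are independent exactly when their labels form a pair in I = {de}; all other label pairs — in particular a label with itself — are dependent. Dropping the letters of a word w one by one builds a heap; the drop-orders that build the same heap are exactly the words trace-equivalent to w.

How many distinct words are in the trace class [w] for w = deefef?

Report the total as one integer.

3

drop 0:d onto floor
drop 1:e onto floor
drop 2:e onto {1:e}
drop 3:f onto {0:d, 2:e}
drop 4:e onto {3:f}
drop 5:f onto {4:e}
ground layer = {0:d, 1:e}
drop-orders for the pieces not yet dropped (sum over which currently-grounded one goes next):
  1 to go: {5} 1
  2 to go: {4,5} 1
  3 to go: {3,4,5} 1
  4 to go: {0,3,4,5} 1  {2,3,4,5} 1
  if 0:d drops first: 1 orders
  if 1:e drops first: 2 orders
heap linearizations: 3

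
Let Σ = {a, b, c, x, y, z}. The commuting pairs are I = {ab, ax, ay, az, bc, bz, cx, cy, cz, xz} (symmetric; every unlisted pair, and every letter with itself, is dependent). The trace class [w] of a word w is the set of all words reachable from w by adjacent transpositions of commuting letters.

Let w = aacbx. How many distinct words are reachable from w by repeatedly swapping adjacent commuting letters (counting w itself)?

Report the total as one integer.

10

#0=a has no predecessor
#1=a depends on [0:a]
#2=c depends on [1:a]
#3=b has no predecessor
#4=x depends on [3:b]
sources: [0:a, 3:b]
N(rest) = Σ N(rest − s) over sources s of rest; N(one piece) = 1:
  size 1 → [2]=1  [4]=1
  size 2 → [1,2]=1  [2,4]=2  [3,4]=1
  size 3 → [0,1,2]=1  [1,2,4]=3  [2,3,4]=3
  first=0(a) contributes 6
  first=3(b) contributes 4
|[w]| = 10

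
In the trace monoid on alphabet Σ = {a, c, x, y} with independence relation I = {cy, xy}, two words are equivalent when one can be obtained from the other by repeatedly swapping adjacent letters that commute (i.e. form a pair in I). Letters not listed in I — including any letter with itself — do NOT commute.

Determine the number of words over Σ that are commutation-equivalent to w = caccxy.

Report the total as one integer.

4

piece 0:c — minimal
piece 1:a rests on {0:c}
piece 2:c rests on {1:a}
piece 3:c rests on {2:c}
piece 4:x rests on {3:c}
piece 5:y rests on {1:a}
minimal pieces: {0:c}
ways to finish when only these pieces remain (= sum over removing one remaining piece with nothing left below it):
  1 left: {4}→1  {5}→1
  2 left: {3,4}→1  {4,5}→2
  3 left: {2,3,4}→1  {3,4,5}→3
  4 left: {2,3,4,5}→4
  placing 0:c first → 4 extensions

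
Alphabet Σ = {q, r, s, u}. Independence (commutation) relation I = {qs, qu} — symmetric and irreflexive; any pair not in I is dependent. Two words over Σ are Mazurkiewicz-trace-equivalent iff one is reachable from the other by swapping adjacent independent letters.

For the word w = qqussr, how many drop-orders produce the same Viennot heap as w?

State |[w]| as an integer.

0(q) covers ∅
1(q) covers 0:q
2(u) covers ∅
3(s) covers 2:u
4(s) covers 3:s
5(r) covers 1:q, 4:s
floor of heap: 0:q, 2:u
completions by unplaced set U, small U first (add the entries for U minus each lowest piece of U):
  |U|=1: {5}:1
  |U|=2: {1,5}:1  {4,5}:1
  |U|=3: {0,1,5}:1  {1,4,5}:2  {3,4,5}:1
  |U|=4: {0,1,4,5}:3  {1,3,4,5}:3  {2,3,4,5}:1
  start at 0(q): 4
  start at 2(u): 6
sum over floor = 10

10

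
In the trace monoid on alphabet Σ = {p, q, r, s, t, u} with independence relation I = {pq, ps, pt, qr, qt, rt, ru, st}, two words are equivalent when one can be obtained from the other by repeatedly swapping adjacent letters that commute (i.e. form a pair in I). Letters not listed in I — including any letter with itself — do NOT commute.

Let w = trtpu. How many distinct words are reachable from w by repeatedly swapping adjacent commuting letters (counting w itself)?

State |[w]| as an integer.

piece 0:t — minimal
piece 1:r — minimal
piece 2:t rests on {0:t}
piece 3:p rests on {1:r}
piece 4:u rests on {2:t, 3:p}
minimal pieces: {0:t, 1:r}
ways to finish when only these pieces remain (= sum over removing one remaining piece with nothing left below it):
  1 left: {4}→1
  2 left: {2,4}→1  {3,4}→1
  3 left: {0,2,4}→1  {1,3,4}→1  {2,3,4}→2
  placing 0:t first → 3 extensions
  placing 1:r first → 3 extensions
total linear extensions = 6

6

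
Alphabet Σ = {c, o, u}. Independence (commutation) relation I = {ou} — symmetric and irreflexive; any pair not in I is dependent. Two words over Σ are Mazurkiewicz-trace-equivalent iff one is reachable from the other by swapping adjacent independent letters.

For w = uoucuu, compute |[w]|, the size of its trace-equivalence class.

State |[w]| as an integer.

#0=u has no predecessor
#1=o has no predecessor
#2=u depends on [0:u]
#3=c depends on [1:o, 2:u]
#4=u depends on [3:c]
#5=u depends on [4:u]
sources: [0:u, 1:o]
N(rest) = Σ N(rest − s) over sources s of rest; N(one piece) = 1:
  size 1 → [5]=1
  size 2 → [4,5]=1
  size 3 → [3,4,5]=1
  size 4 → [1,3,4,5]=1  [2,3,4,5]=1
  first=0(u) contributes 2
  first=1(o) contributes 1
|[w]| = 3

3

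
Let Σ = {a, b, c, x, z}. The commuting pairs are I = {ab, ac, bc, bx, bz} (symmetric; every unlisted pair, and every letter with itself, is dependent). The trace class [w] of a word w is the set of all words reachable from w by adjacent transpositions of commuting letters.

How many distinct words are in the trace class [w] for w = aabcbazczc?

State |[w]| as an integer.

#0=a has no predecessor
#1=a depends on [0:a]
#2=b has no predecessor
#3=c has no predecessor
#4=b depends on [2:b]
#5=a depends on [1:a]
#6=z depends on [3:c, 5:a]
#7=c depends on [6:z]
#8=z depends on [7:c]
#9=c depends on [8:z]
sources: [0:a, 2:b, 3:c]
N(rest) = Σ N(rest − s) over sources s of rest; N(one piece) = 1:
  size 1 → [4]=1  [9]=1
  size 2 → [2,4]=1  [4,9]=2  [8,9]=1
  size 3 → [2,4,9]=3  [4,8,9]=3  [7,8,9]=1
  size 4 → [2,4,8,9]=6  [4,7,8,9]=4  [6,7,8,9]=1
  size 5 → [2,4,7,8,9]=10  [3,6,7,8,9]=1  [4,6,7,8,9]=5  [5,6,7,8,9]=1
  size 6 → [1,5,6,7,8,9]=1  [2,4,6,7,8,9]=15  [3,4,6,7,8,9]=6  [3,5,6,7,8,9]=2  [4,5,6,7,8,9]=6
  size 7 → [0,1,5,6,7,8,9]=1  [1,3,5,6,7,8,9]=3  [1,4,5,6,7,8,9]=7  [2,3,4,6,7,8,9]=21  [2,4,5,6,7,8,9]=21  [3,4,5,6,7,8,9]=14
  size 8 → [0,1,3,5,6,7,8,9]=4  [0,1,4,5,6,7,8,9]=8  [1,2,4,5,6,7,8,9]=28  [1,3,4,5,6,7,8,9]=24  [2,3,4,5,6,7,8,9]=56
  first=0(a) contributes 108
  first=2(b) contributes 36
  first=3(c) contributes 36
|[w]| = 180

180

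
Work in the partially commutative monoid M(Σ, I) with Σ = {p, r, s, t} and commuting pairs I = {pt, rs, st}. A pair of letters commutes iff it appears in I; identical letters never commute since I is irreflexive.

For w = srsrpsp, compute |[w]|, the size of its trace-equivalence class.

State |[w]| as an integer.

6

piece 0:s — minimal
piece 1:r — minimal
piece 2:s rests on {0:s}
piece 3:r rests on {1:r}
piece 4:p rests on {2:s, 3:r}
piece 5:s rests on {4:p}
piece 6:p rests on {5:s}
minimal pieces: {0:s, 1:r}
ways to finish when only these pieces remain (= sum over removing one remaining piece with nothing left below it):
  1 left: {6}→1
  2 left: {5,6}→1
  3 left: {4,5,6}→1
  4 left: {2,4,5,6}→1  {3,4,5,6}→1
  5 left: {0,2,4,5,6}→1  {1,3,4,5,6}→1  {2,3,4,5,6}→2
  placing 0:s first → 3 extensions
  placing 1:r first → 3 extensions
total linear extensions = 6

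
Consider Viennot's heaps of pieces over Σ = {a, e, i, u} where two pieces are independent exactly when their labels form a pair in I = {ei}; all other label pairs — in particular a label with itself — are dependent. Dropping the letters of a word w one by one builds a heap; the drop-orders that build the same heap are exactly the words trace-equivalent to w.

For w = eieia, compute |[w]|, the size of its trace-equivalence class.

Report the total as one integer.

6

piece 0:e — minimal
piece 1:i — minimal
piece 2:e rests on {0:e}
piece 3:i rests on {1:i}
piece 4:a rests on {2:e, 3:i}
minimal pieces: {0:e, 1:i}
ways to finish when only these pieces remain (= sum over removing one remaining piece with nothing left below it):
  1 left: {4}→1
  2 left: {2,4}→1  {3,4}→1
  3 left: {0,2,4}→1  {1,3,4}→1  {2,3,4}→2
  placing 0:e first → 3 extensions
  placing 1:i first → 3 extensions
total linear extensions = 6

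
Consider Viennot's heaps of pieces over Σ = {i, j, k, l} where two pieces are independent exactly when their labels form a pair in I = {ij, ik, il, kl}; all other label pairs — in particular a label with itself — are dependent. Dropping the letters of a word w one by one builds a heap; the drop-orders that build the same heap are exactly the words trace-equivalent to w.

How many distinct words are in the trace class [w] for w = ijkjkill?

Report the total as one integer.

0(i) covers ∅
1(j) covers ∅
2(k) covers 1:j
3(j) covers 2:k
4(k) covers 3:j
5(i) covers 0:i
6(l) covers 3:j
7(l) covers 6:l
floor of heap: 0:i, 1:j
completions by unplaced set U, small U first (add the entries for U minus each lowest piece of U):
  |U|=1: {4}:1  {5}:1  {7}:1
  |U|=2: {0,5}:1  {4,5}:2  {4,7}:2  {5,7}:2  {6,7}:1
  |U|=3: {0,4,5}:3  {0,5,7}:3  {4,5,7}:6  {4,6,7}:3  {5,6,7}:3
  |U|=4: {0,4,5,7}:12  {0,5,6,7}:6  {3,4,6,7}:3  {4,5,6,7}:12
  |U|=5: {0,4,5,6,7}:30  {2,3,4,6,7}:3  {3,4,5,6,7}:15
  |U|=6: {0,3,4,5,6,7}:45  {1,2,3,4,6,7}:3  {2,3,4,5,6,7}:18
  start at 0(i): 21
  start at 1(j): 63
sum over floor = 84

84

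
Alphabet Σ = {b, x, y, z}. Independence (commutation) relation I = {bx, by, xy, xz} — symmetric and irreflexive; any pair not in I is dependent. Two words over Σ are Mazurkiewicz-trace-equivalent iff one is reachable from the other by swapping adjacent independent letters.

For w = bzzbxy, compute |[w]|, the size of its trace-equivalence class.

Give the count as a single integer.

12

drop 0:b onto floor
drop 1:z onto {0:b}
drop 2:z onto {1:z}
drop 3:b onto {2:z}
drop 4:x onto floor
drop 5:y onto {2:z}
ground layer = {0:b, 4:x}
drop-orders for the pieces not yet dropped (sum over which currently-grounded one goes next):
  1 to go: {3} 1  {4} 1  {5} 1
  2 to go: {3,4} 2  {3,5} 2  {4,5} 2
  3 to go: {2,3,5} 2  {3,4,5} 6
  4 to go: {1,2,3,5} 2  {2,3,4,5} 8
  if 0:b drops first: 10 orders
  if 4:x drops first: 2 orders
heap linearizations: 12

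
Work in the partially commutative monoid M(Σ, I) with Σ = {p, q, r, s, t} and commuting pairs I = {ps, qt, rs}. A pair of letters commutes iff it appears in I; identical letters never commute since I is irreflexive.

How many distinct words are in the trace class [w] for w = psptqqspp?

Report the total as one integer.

27

piece 0:p — minimal
piece 1:s — minimal
piece 2:p rests on {0:p}
piece 3:t rests on {1:s, 2:p}
piece 4:q rests on {1:s, 2:p}
piece 5:q rests on {4:q}
piece 6:s rests on {3:t, 5:q}
piece 7:p rests on {3:t, 5:q}
piece 8:p rests on {7:p}
minimal pieces: {0:p, 1:s}
ways to finish when only these pieces remain (= sum over removing one remaining piece with nothing left below it):
  1 left: {6}→1  {8}→1
  2 left: {6,8}→2  {7,8}→1
  3 left: {6,7,8}→3
  4 left: {3,6,7,8}→3  {5,6,7,8}→3
  5 left: {3,5,6,7,8}→6  {4,5,6,7,8}→3
  6 left: {3,4,5,6,7,8}→9
  7 left: {1,3,4,5,6,7,8}→9  {2,3,4,5,6,7,8}→9
  placing 0:p first → 18 extensions
  placing 1:s first → 9 extensions
total linear extensions = 27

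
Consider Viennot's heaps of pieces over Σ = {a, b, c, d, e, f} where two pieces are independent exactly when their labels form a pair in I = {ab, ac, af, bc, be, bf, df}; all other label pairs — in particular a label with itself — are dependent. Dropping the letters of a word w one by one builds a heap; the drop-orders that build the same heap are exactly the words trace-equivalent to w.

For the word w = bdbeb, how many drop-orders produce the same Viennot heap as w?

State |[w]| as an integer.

#0=b has no predecessor
#1=d depends on [0:b]
#2=b depends on [1:d]
#3=e depends on [1:d]
#4=b depends on [2:b]
sources: [0:b]
N(rest) = Σ N(rest − s) over sources s of rest; N(one piece) = 1:
  size 1 → [3]=1  [4]=1
  size 2 → [2,4]=1  [3,4]=2
  size 3 → [2,3,4]=3
  first=0(b) contributes 3

3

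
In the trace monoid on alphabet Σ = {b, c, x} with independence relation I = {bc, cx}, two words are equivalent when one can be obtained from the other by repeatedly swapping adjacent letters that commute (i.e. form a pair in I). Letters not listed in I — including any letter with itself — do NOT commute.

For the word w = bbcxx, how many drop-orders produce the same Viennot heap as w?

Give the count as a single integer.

5

0(b) covers ∅
1(b) covers 0:b
2(c) covers ∅
3(x) covers 1:b
4(x) covers 3:x
floor of heap: 0:b, 2:c
completions by unplaced set U, small U first (add the entries for U minus each lowest piece of U):
  |U|=1: {2}:1  {4}:1
  |U|=2: {2,4}:2  {3,4}:1
  |U|=3: {1,3,4}:1  {2,3,4}:3
  start at 0(b): 4
  start at 2(c): 1
sum over floor = 5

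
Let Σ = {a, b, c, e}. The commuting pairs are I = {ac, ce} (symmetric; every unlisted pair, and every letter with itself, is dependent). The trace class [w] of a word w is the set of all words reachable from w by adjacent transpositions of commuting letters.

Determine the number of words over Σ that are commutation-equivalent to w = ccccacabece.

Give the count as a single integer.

63

#0=c has no predecessor
#1=c depends on [0:c]
#2=c depends on [1:c]
#3=c depends on [2:c]
#4=a has no predecessor
#5=c depends on [3:c]
#6=a depends on [4:a]
#7=b depends on [5:c, 6:a]
#8=e depends on [7:b]
#9=c depends on [7:b]
#10=e depends on [8:e]
sources: [0:c, 4:a]
N(rest) = Σ N(rest − s) over sources s of rest; N(one piece) = 1:
  size 1 → [9]=1  [10]=1
  size 2 → [8,10]=1  [9,10]=2
  size 3 → [8,9,10]=3
  size 4 → [7,8,9,10]=3
  size 5 → [5,7,8,9,10]=3  [6,7,8,9,10]=3
  size 6 → [3,5,7,8,9,10]=3  [4,6,7,8,9,10]=3  [5,6,7,8,9,10]=6
  size 7 → [2,3,5,7,8,9,10]=3  [3,5,6,7,8,9,10]=9  [4,5,6,7,8,9,10]=9
  size 8 → [1,2,3,5,7,8,9,10]=3  [2,3,5,6,7,8,9,10]=12  [3,4,5,6,7,8,9,10]=18
  size 9 → [0,1,2,3,5,7,8,9,10]=3  [1,2,3,5,6,7,8,9,10]=15  [2,3,4,5,6,7,8,9,10]=30
  first=0(c) contributes 45
  first=4(a) contributes 18
|[w]| = 63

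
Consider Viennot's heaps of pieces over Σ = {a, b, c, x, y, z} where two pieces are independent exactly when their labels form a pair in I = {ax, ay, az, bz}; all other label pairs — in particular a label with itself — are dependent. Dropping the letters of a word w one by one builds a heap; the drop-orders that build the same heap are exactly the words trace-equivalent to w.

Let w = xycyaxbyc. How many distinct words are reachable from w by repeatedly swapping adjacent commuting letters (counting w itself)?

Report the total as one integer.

0(x) covers ∅
1(y) covers 0:x
2(c) covers 1:y
3(y) covers 2:c
4(a) covers 2:c
5(x) covers 3:y
6(b) covers 4:a, 5:x
7(y) covers 6:b
8(c) covers 7:y
floor of heap: 0:x
completions by unplaced set U, small U first (add the entries for U minus each lowest piece of U):
  |U|=1: {8}:1
  |U|=2: {7,8}:1
  |U|=3: {6,7,8}:1
  |U|=4: {4,6,7,8}:1  {5,6,7,8}:1
  |U|=5: {3,5,6,7,8}:1  {4,5,6,7,8}:2
  |U|=6: {3,4,5,6,7,8}:3
  |U|=7: {2,3,4,5,6,7,8}:3
  start at 0(x): 3

3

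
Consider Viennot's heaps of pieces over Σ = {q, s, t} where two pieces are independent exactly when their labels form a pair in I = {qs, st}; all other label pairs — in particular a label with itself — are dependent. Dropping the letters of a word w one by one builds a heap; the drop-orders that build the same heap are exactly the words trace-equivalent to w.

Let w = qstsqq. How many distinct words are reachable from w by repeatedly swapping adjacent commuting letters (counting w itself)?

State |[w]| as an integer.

15

#0=q has no predecessor
#1=s has no predecessor
#2=t depends on [0:q]
#3=s depends on [1:s]
#4=q depends on [2:t]
#5=q depends on [4:q]
sources: [0:q, 1:s]
N(rest) = Σ N(rest − s) over sources s of rest; N(one piece) = 1:
  size 1 → [3]=1  [5]=1
  size 2 → [1,3]=1  [3,5]=2  [4,5]=1
  size 3 → [1,3,5]=3  [2,4,5]=1  [3,4,5]=3
  size 4 → [0,2,4,5]=1  [1,3,4,5]=6  [2,3,4,5]=4
  first=0(q) contributes 10
  first=1(s) contributes 5
|[w]| = 15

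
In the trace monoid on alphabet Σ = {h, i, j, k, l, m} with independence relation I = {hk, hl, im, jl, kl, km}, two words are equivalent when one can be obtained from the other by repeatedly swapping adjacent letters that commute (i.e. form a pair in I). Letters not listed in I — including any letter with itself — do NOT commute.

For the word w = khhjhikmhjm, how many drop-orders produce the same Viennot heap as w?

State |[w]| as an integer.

15

#0=k has no predecessor
#1=h has no predecessor
#2=h depends on [1:h]
#3=j depends on [0:k, 2:h]
#4=h depends on [3:j]
#5=i depends on [4:h]
#6=k depends on [5:i]
#7=m depends on [4:h]
#8=h depends on [5:i, 7:m]
#9=j depends on [6:k, 8:h]
#10=m depends on [9:j]
sources: [0:k, 1:h]
N(rest) = Σ N(rest − s) over sources s of rest; N(one piece) = 1:
  size 1 → [10]=1
  size 2 → [9,10]=1
  size 3 → [6,9,10]=1  [8,9,10]=1
  size 4 → [6,8,9,10]=2  [7,8,9,10]=1
  size 5 → [5,6,8,9,10]=2  [6,7,8,9,10]=3
  size 6 → [5,6,7,8,9,10]=5
  size 7 → [4,5,6,7,8,9,10]=5
  size 8 → [3,4,5,6,7,8,9,10]=5
  size 9 → [0,3,4,5,6,7,8,9,10]=5  [2,3,4,5,6,7,8,9,10]=5
  first=0(k) contributes 5
  first=1(h) contributes 10
|[w]| = 15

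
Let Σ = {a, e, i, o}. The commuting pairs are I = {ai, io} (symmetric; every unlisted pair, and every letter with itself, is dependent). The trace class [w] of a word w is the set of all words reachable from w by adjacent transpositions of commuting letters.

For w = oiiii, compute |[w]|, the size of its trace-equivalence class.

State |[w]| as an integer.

#0=o has no predecessor
#1=i has no predecessor
#2=i depends on [1:i]
#3=i depends on [2:i]
#4=i depends on [3:i]
sources: [0:o, 1:i]
N(rest) = Σ N(rest − s) over sources s of rest; N(one piece) = 1:
  size 1 → [0]=1  [4]=1
  size 2 → [0,4]=2  [3,4]=1
  size 3 → [0,3,4]=3  [2,3,4]=1
  first=0(o) contributes 1
  first=1(i) contributes 4
|[w]| = 5

5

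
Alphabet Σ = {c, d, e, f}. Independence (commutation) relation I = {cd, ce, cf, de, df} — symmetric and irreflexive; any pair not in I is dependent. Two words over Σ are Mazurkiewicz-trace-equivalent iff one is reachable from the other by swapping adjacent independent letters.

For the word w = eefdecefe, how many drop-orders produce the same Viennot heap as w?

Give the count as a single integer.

72

#0=e has no predecessor
#1=e depends on [0:e]
#2=f depends on [1:e]
#3=d has no predecessor
#4=e depends on [2:f]
#5=c has no predecessor
#6=e depends on [4:e]
#7=f depends on [6:e]
#8=e depends on [7:f]
sources: [0:e, 3:d, 5:c]
N(rest) = Σ N(rest − s) over sources s of rest; N(one piece) = 1:
  size 1 → [3]=1  [5]=1  [8]=1
  size 2 → [3,5]=2  [3,8]=2  [5,8]=2  [7,8]=1
  size 3 → [3,5,8]=6  [3,7,8]=3  [5,7,8]=3  [6,7,8]=1
  size 4 → [3,5,7,8]=12  [3,6,7,8]=4  [4,6,7,8]=1  [5,6,7,8]=4
  size 5 → [2,4,6,7,8]=1  [3,4,6,7,8]=5  [3,5,6,7,8]=20  [4,5,6,7,8]=5
  size 6 → [1,2,4,6,7,8]=1  [2,3,4,6,7,8]=6  [2,4,5,6,7,8]=6  [3,4,5,6,7,8]=30
  size 7 → [0,1,2,4,6,7,8]=1  [1,2,3,4,6,7,8]=7  [1,2,4,5,6,7,8]=7  [2,3,4,5,6,7,8]=42
  first=0(e) contributes 56
  first=3(d) contributes 8
  first=5(c) contributes 8
|[w]| = 72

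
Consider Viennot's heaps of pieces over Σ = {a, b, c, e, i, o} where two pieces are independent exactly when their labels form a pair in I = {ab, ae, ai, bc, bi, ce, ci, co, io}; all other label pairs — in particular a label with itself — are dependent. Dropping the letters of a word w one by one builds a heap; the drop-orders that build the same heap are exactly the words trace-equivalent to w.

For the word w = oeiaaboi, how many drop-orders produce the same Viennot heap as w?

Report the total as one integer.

0(o) covers ∅
1(e) covers 0:o
2(i) covers 1:e
3(a) covers 0:o
4(a) covers 3:a
5(b) covers 1:e
6(o) covers 4:a, 5:b
7(i) covers 2:i
floor of heap: 0:o
completions by unplaced set U, small U first (add the entries for U minus each lowest piece of U):
  |U|=1: {6}:1  {7}:1
  |U|=2: {2,7}:1  {4,6}:1  {5,6}:1  {6,7}:2
  |U|=3: {2,6,7}:3  {3,4,6}:1  {4,5,6}:2  {4,6,7}:3  {5,6,7}:3
  |U|=4: {2,4,6,7}:6  {2,5,6,7}:6  {3,4,5,6}:3  {3,4,6,7}:4  {4,5,6,7}:8
  |U|=5: {1,2,5,6,7}:6  {2,3,4,6,7}:10  {2,4,5,6,7}:20  {3,4,5,6,7}:15
  |U|=6: {1,2,4,5,6,7}:26  {2,3,4,5,6,7}:45
  start at 0(o): 71

71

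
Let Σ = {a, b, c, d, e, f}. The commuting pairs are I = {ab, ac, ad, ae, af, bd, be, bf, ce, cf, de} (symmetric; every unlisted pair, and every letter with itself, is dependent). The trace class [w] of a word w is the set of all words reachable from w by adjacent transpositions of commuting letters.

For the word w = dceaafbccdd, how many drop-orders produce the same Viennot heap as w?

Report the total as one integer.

1100

piece 0:d — minimal
piece 1:c rests on {0:d}
piece 2:e — minimal
piece 3:a — minimal
piece 4:a rests on {3:a}
piece 5:f rests on {0:d, 2:e}
piece 6:b rests on {1:c}
piece 7:c rests on {6:b}
piece 8:c rests on {7:c}
piece 9:d rests on {5:f, 8:c}
piece 10:d rests on {9:d}
minimal pieces: {0:d, 2:e, 3:a}
ways to finish when only these pieces remain (= sum over removing one remaining piece with nothing left below it):
  1 left: {4}→1  {10}→1
  2 left: {3,4}→1  {4,10}→2  {9,10}→1
  3 left: {3,4,10}→3  {4,9,10}→3  {5,9,10}→1  {8,9,10}→1
  4 left: {2,5,9,10}→1  {3,4,9,10}→6  {4,5,9,10}→4  {4,8,9,10}→4  {5,8,9,10}→2  {7,8,9,10}→1
  5 left: {2,4,5,9,10}→5  {2,5,8,9,10}→3  {3,4,5,9,10}→10  {3,4,8,9,10}→10  {4,5,8,9,10}→10  {4,7,8,9,10}→5  {5,7,8,9,10}→3  {6,7,8,9,10}→1
  6 left: {1,6,7,8,9,10}→1  {2,3,4,5,9,10}→15  {2,4,5,8,9,10}→18  {2,5,7,8,9,10}→6  {3,4,5,8,9,10}→30  {3,4,7,8,9,10}→15  {4,5,7,8,9,10}→18  {4,6,7,8,9,10}→6  {5,6,7,8,9,10}→4
  7 left: {1,4,6,7,8,9,10}→7  {1,5,6,7,8,9,10}→5  {2,3,4,5,8,9,10}→63  {2,4,5,7,8,9,10}→42  {2,5,6,7,8,9,10}→10  {3,4,5,7,8,9,10}→63  {3,4,6,7,8,9,10}→21  {4,5,6,7,8,9,10}→28
  8 left: {0,1,5,6,7,8,9,10}→5  {1,2,5,6,7,8,9,10}→15  {1,3,4,6,7,8,9,10}→28  {1,4,5,6,7,8,9,10}→40  {2,3,4,5,7,8,9,10}→168  {2,4,5,6,7,8,9,10}→80  {3,4,5,6,7,8,9,10}→112
  9 left: {0,1,2,5,6,7,8,9,10}→20  {0,1,4,5,6,7,8,9,10}→45  {1,2,4,5,6,7,8,9,10}→135  {1,3,4,5,6,7,8,9,10}→180  {2,3,4,5,6,7,8,9,10}→360
  placing 0:d first → 675 extensions
  placing 2:e first → 225 extensions
  placing 3:a first → 200 extensions
total linear extensions = 1100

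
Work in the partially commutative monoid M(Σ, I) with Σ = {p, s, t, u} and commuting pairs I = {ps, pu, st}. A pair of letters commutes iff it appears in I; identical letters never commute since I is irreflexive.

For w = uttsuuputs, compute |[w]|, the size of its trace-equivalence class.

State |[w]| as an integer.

drop 0:u onto floor
drop 1:t onto {0:u}
drop 2:t onto {1:t}
drop 3:s onto {0:u}
drop 4:u onto {2:t, 3:s}
drop 5:u onto {4:u}
drop 6:p onto {2:t}
drop 7:u onto {5:u}
drop 8:t onto {6:p, 7:u}
drop 9:s onto {7:u}
ground layer = {0:u}
drop-orders for the pieces not yet dropped (sum over which currently-grounded one goes next):
  1 to go: {8} 1  {9} 1
  2 to go: {6,8} 1  {8,9} 2
  3 to go: {6,8,9} 3  {7,8,9} 2
  4 to go: {5,7,8,9} 2  {6,7,8,9} 5
  5 to go: {4,5,7,8,9} 2  {5,6,7,8,9} 7
  6 to go: {3,4,5,7,8,9} 2  {4,5,6,7,8,9} 9
  7 to go: {2,4,5,6,7,8,9} 9  {3,4,5,6,7,8,9} 11
  8 to go: {1,2,4,5,6,7,8,9} 9  {2,3,4,5,6,7,8,9} 20
  if 0:u drops first: 29 orders

29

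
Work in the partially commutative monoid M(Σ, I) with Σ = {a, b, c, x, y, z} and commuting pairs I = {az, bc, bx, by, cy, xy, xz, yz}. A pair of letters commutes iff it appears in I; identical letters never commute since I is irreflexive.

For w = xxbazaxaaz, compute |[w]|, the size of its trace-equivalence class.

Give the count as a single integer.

85

0(x) covers ∅
1(x) covers 0:x
2(b) covers ∅
3(a) covers 1:x, 2:b
4(z) covers 2:b
5(a) covers 3:a
6(x) covers 5:a
7(a) covers 6:x
8(a) covers 7:a
9(z) covers 4:z
floor of heap: 0:x, 2:b
completions by unplaced set U, small U first (add the entries for U minus each lowest piece of U):
  |U|=1: {8}:1  {9}:1
  |U|=2: {4,9}:1  {7,8}:1  {8,9}:2
  |U|=3: {4,8,9}:3  {6,7,8}:1  {7,8,9}:3
  |U|=4: {4,7,8,9}:6  {5,6,7,8}:1  {6,7,8,9}:4
  |U|=5: {3,5,6,7,8}:1  {4,6,7,8,9}:10  {5,6,7,8,9}:5
  |U|=6: {1,3,5,6,7,8}:1  {3,5,6,7,8,9}:6  {4,5,6,7,8,9}:15
  |U|=7: {0,1,3,5,6,7,8}:1  {1,3,5,6,7,8,9}:7  {3,4,5,6,7,8,9}:21
  |U|=8: {0,1,3,5,6,7,8,9}:8  {1,3,4,5,6,7,8,9}:28  {2,3,4,5,6,7,8,9}:21
  start at 0(x): 49
  start at 2(b): 36
sum over floor = 85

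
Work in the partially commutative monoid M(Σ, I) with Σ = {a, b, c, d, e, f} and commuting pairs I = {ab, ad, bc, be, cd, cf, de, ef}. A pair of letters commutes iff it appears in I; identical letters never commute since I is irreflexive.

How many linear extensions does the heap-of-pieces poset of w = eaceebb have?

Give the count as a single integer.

0(e) covers ∅
1(a) covers 0:e
2(c) covers 1:a
3(e) covers 2:c
4(e) covers 3:e
5(b) covers ∅
6(b) covers 5:b
floor of heap: 0:e, 5:b
completions by unplaced set U, small U first (add the entries for U minus each lowest piece of U):
  |U|=1: {4}:1  {6}:1
  |U|=2: {3,4}:1  {4,6}:2  {5,6}:1
  |U|=3: {2,3,4}:1  {3,4,6}:3  {4,5,6}:3
  |U|=4: {1,2,3,4}:1  {2,3,4,6}:4  {3,4,5,6}:6
  |U|=5: {0,1,2,3,4}:1  {1,2,3,4,6}:5  {2,3,4,5,6}:10
  start at 0(e): 15
  start at 5(b): 6
sum over floor = 21

21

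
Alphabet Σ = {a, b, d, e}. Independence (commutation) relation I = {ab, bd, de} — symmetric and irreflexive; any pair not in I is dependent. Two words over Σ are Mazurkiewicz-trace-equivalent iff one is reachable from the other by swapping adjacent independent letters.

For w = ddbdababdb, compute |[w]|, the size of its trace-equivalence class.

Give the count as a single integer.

210

#0=d has no predecessor
#1=d depends on [0:d]
#2=b has no predecessor
#3=d depends on [1:d]
#4=a depends on [3:d]
#5=b depends on [2:b]
#6=a depends on [4:a]
#7=b depends on [5:b]
#8=d depends on [6:a]
#9=b depends on [7:b]
sources: [0:d, 2:b]
N(rest) = Σ N(rest − s) over sources s of rest; N(one piece) = 1:
  size 1 → [8]=1  [9]=1
  size 2 → [6,8]=1  [7,9]=1  [8,9]=2
  size 3 → [4,6,8]=1  [5,7,9]=1  [6,8,9]=3  [7,8,9]=3
  size 4 → [2,5,7,9]=1  [3,4,6,8]=1  [4,6,8,9]=4  [5,7,8,9]=4  [6,7,8,9]=6
  size 5 → [1,3,4,6,8]=1  [2,5,7,8,9]=5  [3,4,6,8,9]=5  [4,6,7,8,9]=10  [5,6,7,8,9]=10
  size 6 → [0,1,3,4,6,8]=1  [1,3,4,6,8,9]=6  [2,5,6,7,8,9]=15  [3,4,6,7,8,9]=15  [4,5,6,7,8,9]=20
  size 7 → [0,1,3,4,6,8,9]=7  [1,3,4,6,7,8,9]=21  [2,4,5,6,7,8,9]=35  [3,4,5,6,7,8,9]=35
  size 8 → [0,1,3,4,6,7,8,9]=28  [1,3,4,5,6,7,8,9]=56  [2,3,4,5,6,7,8,9]=70
  first=0(d) contributes 126
  first=2(b) contributes 84
|[w]| = 210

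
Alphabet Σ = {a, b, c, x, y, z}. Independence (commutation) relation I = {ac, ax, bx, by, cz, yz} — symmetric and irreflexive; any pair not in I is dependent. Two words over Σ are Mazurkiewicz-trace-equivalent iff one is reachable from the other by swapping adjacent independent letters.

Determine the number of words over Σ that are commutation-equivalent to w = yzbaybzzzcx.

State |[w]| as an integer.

42

piece 0:y — minimal
piece 1:z — minimal
piece 2:b rests on {1:z}
piece 3:a rests on {0:y, 2:b}
piece 4:y rests on {3:a}
piece 5:b rests on {3:a}
piece 6:z rests on {5:b}
piece 7:z rests on {6:z}
piece 8:z rests on {7:z}
piece 9:c rests on {4:y, 5:b}
piece 10:x rests on {8:z, 9:c}
minimal pieces: {0:y, 1:z}
ways to finish when only these pieces remain (= sum over removing one remaining piece with nothing left below it):
  1 left: {10}→1
  2 left: {8,10}→1  {9,10}→1
  3 left: {4,9,10}→1  {7,8,10}→1  {8,9,10}→2
  4 left: {4,8,9,10}→3  {6,7,8,10}→1  {7,8,9,10}→3
  5 left: {4,7,8,9,10}→6  {6,7,8,9,10}→4
  6 left: {4,6,7,8,9,10}→10  {5,6,7,8,9,10}→4
  7 left: {4,5,6,7,8,9,10}→14
  8 left: {3,4,5,6,7,8,9,10}→14
  9 left: {0,3,4,5,6,7,8,9,10}→14  {2,3,4,5,6,7,8,9,10}→14
  placing 0:y first → 14 extensions
  placing 1:z first → 28 extensions
total linear extensions = 42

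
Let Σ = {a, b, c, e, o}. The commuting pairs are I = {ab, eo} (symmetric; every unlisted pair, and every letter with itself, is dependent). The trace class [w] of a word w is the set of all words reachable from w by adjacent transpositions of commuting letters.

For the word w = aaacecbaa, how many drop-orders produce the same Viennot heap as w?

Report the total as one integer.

#0=a has no predecessor
#1=a depends on [0:a]
#2=a depends on [1:a]
#3=c depends on [2:a]
#4=e depends on [3:c]
#5=c depends on [4:e]
#6=b depends on [5:c]
#7=a depends on [5:c]
#8=a depends on [7:a]
sources: [0:a]
N(rest) = Σ N(rest − s) over sources s of rest; N(one piece) = 1:
  size 1 → [6]=1  [8]=1
  size 2 → [6,8]=2  [7,8]=1
  size 3 → [6,7,8]=3
  size 4 → [5,6,7,8]=3
  size 5 → [4,5,6,7,8]=3
  size 6 → [3,4,5,6,7,8]=3
  size 7 → [2,3,4,5,6,7,8]=3
  first=0(a) contributes 3

3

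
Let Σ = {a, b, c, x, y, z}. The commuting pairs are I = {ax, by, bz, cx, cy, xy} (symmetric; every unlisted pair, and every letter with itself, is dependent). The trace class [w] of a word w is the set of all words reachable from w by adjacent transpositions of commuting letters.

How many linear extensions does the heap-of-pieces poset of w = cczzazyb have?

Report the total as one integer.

3

0(c) covers ∅
1(c) covers 0:c
2(z) covers 1:c
3(z) covers 2:z
4(a) covers 3:z
5(z) covers 4:a
6(y) covers 5:z
7(b) covers 4:a
floor of heap: 0:c
completions by unplaced set U, small U first (add the entries for U minus each lowest piece of U):
  |U|=1: {6}:1  {7}:1
  |U|=2: {5,6}:1  {6,7}:2
  |U|=3: {5,6,7}:3
  |U|=4: {4,5,6,7}:3
  |U|=5: {3,4,5,6,7}:3
  |U|=6: {2,3,4,5,6,7}:3
  start at 0(c): 3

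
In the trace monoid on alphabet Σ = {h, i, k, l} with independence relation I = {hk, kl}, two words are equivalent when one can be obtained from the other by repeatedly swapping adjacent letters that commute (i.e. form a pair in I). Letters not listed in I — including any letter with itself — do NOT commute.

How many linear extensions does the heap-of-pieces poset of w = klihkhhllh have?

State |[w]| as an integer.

piece 0:k — minimal
piece 1:l — minimal
piece 2:i rests on {0:k, 1:l}
piece 3:h rests on {2:i}
piece 4:k rests on {2:i}
piece 5:h rests on {3:h}
piece 6:h rests on {5:h}
piece 7:l rests on {6:h}
piece 8:l rests on {7:l}
piece 9:h rests on {8:l}
minimal pieces: {0:k, 1:l}
ways to finish when only these pieces remain (= sum over removing one remaining piece with nothing left below it):
  1 left: {4}→1  {9}→1
  2 left: {4,9}→2  {8,9}→1
  3 left: {4,8,9}→3  {7,8,9}→1
  4 left: {4,7,8,9}→4  {6,7,8,9}→1
  5 left: {4,6,7,8,9}→5  {5,6,7,8,9}→1
  6 left: {3,5,6,7,8,9}→1  {4,5,6,7,8,9}→6
  7 left: {3,4,5,6,7,8,9}→7
  8 left: {2,3,4,5,6,7,8,9}→7
  placing 0:k first → 7 extensions
  placing 1:l first → 7 extensions
total linear extensions = 14

14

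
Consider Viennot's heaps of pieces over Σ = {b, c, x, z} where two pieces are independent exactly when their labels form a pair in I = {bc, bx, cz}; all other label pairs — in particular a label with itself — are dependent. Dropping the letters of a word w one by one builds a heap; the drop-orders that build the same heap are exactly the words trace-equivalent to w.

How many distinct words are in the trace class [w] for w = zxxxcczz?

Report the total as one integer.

6

0(z) covers ∅
1(x) covers 0:z
2(x) covers 1:x
3(x) covers 2:x
4(c) covers 3:x
5(c) covers 4:c
6(z) covers 3:x
7(z) covers 6:z
floor of heap: 0:z
completions by unplaced set U, small U first (add the entries for U minus each lowest piece of U):
  |U|=1: {5}:1  {7}:1
  |U|=2: {4,5}:1  {5,7}:2  {6,7}:1
  |U|=3: {4,5,7}:3  {5,6,7}:3
  |U|=4: {4,5,6,7}:6
  |U|=5: {3,4,5,6,7}:6
  |U|=6: {2,3,4,5,6,7}:6
  start at 0(z): 6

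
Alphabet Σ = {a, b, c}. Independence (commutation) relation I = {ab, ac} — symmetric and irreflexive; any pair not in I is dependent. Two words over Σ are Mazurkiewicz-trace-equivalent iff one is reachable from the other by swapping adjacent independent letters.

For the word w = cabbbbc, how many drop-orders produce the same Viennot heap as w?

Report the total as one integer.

piece 0:c — minimal
piece 1:a — minimal
piece 2:b rests on {0:c}
piece 3:b rests on {2:b}
piece 4:b rests on {3:b}
piece 5:b rests on {4:b}
piece 6:c rests on {5:b}
minimal pieces: {0:c, 1:a}
ways to finish when only these pieces remain (= sum over removing one remaining piece with nothing left below it):
  1 left: {1}→1  {6}→1
  2 left: {1,6}→2  {5,6}→1
  3 left: {1,5,6}→3  {4,5,6}→1
  4 left: {1,4,5,6}→4  {3,4,5,6}→1
  5 left: {1,3,4,5,6}→5  {2,3,4,5,6}→1
  placing 0:c first → 6 extensions
  placing 1:a first → 1 extensions
total linear extensions = 7

7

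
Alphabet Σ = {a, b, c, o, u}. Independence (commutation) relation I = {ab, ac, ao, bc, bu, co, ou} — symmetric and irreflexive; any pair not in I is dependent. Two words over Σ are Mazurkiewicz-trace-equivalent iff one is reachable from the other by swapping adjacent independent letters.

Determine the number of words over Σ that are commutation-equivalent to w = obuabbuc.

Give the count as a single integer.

70

0(o) covers ∅
1(b) covers 0:o
2(u) covers ∅
3(a) covers 2:u
4(b) covers 1:b
5(b) covers 4:b
6(u) covers 3:a
7(c) covers 6:u
floor of heap: 0:o, 2:u
completions by unplaced set U, small U first (add the entries for U minus each lowest piece of U):
  |U|=1: {5}:1  {7}:1
  |U|=2: {4,5}:1  {5,7}:2  {6,7}:1
  |U|=3: {1,4,5}:1  {3,6,7}:1  {4,5,7}:3  {5,6,7}:3
  |U|=4: {0,1,4,5}:1  {1,4,5,7}:4  {2,3,6,7}:1  {3,5,6,7}:4  {4,5,6,7}:6
  |U|=5: {0,1,4,5,7}:5  {1,4,5,6,7}:10  {2,3,5,6,7}:5  {3,4,5,6,7}:10
  |U|=6: {0,1,4,5,6,7}:15  {1,3,4,5,6,7}:20  {2,3,4,5,6,7}:15
  start at 0(o): 35
  start at 2(u): 35
sum over floor = 70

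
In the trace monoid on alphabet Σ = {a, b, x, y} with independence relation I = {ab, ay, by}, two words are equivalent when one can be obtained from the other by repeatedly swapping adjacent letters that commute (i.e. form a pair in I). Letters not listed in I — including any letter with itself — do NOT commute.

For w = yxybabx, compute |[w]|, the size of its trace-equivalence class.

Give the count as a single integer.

12

#0=y has no predecessor
#1=x depends on [0:y]
#2=y depends on [1:x]
#3=b depends on [1:x]
#4=a depends on [1:x]
#5=b depends on [3:b]
#6=x depends on [2:y, 4:a, 5:b]
sources: [0:y]
N(rest) = Σ N(rest − s) over sources s of rest; N(one piece) = 1:
  size 1 → [6]=1
  size 2 → [2,6]=1  [4,6]=1  [5,6]=1
  size 3 → [2,4,6]=2  [2,5,6]=2  [3,5,6]=1  [4,5,6]=2
  size 4 → [2,3,5,6]=3  [2,4,5,6]=6  [3,4,5,6]=3
  size 5 → [2,3,4,5,6]=12
  first=0(y) contributes 12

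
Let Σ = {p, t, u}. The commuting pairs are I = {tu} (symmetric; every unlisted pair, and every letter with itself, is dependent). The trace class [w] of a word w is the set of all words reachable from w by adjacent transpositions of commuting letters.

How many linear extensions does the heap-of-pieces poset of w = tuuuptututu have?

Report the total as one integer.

#0=t has no predecessor
#1=u has no predecessor
#2=u depends on [1:u]
#3=u depends on [2:u]
#4=p depends on [0:t, 3:u]
#5=t depends on [4:p]
#6=u depends on [4:p]
#7=t depends on [5:t]
#8=u depends on [6:u]
#9=t depends on [7:t]
#10=u depends on [8:u]
sources: [0:t, 1:u]
N(rest) = Σ N(rest − s) over sources s of rest; N(one piece) = 1:
  size 1 → [9]=1  [10]=1
  size 2 → [7,9]=1  [8,10]=1  [9,10]=2
  size 3 → [5,7,9]=1  [6,8,10]=1  [7,9,10]=3  [8,9,10]=3
  size 4 → [5,7,9,10]=4  [6,8,9,10]=4  [7,8,9,10]=6
  size 5 → [5,7,8,9,10]=10  [6,7,8,9,10]=10
  size 6 → [5,6,7,8,9,10]=20
  size 7 → [4,5,6,7,8,9,10]=20
  size 8 → [0,4,5,6,7,8,9,10]=20  [3,4,5,6,7,8,9,10]=20
  size 9 → [0,3,4,5,6,7,8,9,10]=40  [2,3,4,5,6,7,8,9,10]=20
  first=0(t) contributes 20
  first=1(u) contributes 60
|[w]| = 80

80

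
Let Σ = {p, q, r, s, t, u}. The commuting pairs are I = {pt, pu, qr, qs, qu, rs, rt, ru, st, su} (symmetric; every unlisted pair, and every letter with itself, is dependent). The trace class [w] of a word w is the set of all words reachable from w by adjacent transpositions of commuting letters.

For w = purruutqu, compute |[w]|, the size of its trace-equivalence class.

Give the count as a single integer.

piece 0:p — minimal
piece 1:u — minimal
piece 2:r rests on {0:p}
piece 3:r rests on {2:r}
piece 4:u rests on {1:u}
piece 5:u rests on {4:u}
piece 6:t rests on {5:u}
piece 7:q rests on {0:p, 6:t}
piece 8:u rests on {6:t}
minimal pieces: {0:p, 1:u}
ways to finish when only these pieces remain (= sum over removing one remaining piece with nothing left below it):
  1 left: {3}→1  {7}→1  {8}→1
  2 left: {2,3}→1  {3,7}→2  {3,8}→2  {7,8}→2
  3 left: {2,3,7}→3  {2,3,8}→3  {3,7,8}→6  {6,7,8}→2
  4 left: {0,2,3,7}→3  {2,3,7,8}→12  {3,6,7,8}→8  {5,6,7,8}→2
  5 left: {0,2,3,7,8}→15  {2,3,6,7,8}→20  {3,5,6,7,8}→10  {4,5,6,7,8}→2
  6 left: {0,2,3,6,7,8}→35  {1,4,5,6,7,8}→2  {2,3,5,6,7,8}→30  {3,4,5,6,7,8}→12
  7 left: {0,2,3,5,6,7,8}→65  {1,3,4,5,6,7,8}→14  {2,3,4,5,6,7,8}→42
  placing 0:p first → 56 extensions
  placing 1:u first → 107 extensions
total linear extensions = 163

163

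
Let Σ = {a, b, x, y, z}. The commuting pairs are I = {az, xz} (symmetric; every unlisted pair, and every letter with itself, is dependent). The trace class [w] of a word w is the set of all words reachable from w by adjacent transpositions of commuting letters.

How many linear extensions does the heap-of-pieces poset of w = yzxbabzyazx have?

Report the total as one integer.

#0=y has no predecessor
#1=z depends on [0:y]
#2=x depends on [0:y]
#3=b depends on [1:z, 2:x]
#4=a depends on [3:b]
#5=b depends on [4:a]
#6=z depends on [5:b]
#7=y depends on [6:z]
#8=a depends on [7:y]
#9=z depends on [7:y]
#10=x depends on [8:a]
sources: [0:y]
N(rest) = Σ N(rest − s) over sources s of rest; N(one piece) = 1:
  size 1 → [9]=1  [10]=1
  size 2 → [8,10]=1  [9,10]=2
  size 3 → [8,9,10]=3
  size 4 → [7,8,9,10]=3
  size 5 → [6,7,8,9,10]=3
  size 6 → [5,6,7,8,9,10]=3
  size 7 → [4,5,6,7,8,9,10]=3
  size 8 → [3,4,5,6,7,8,9,10]=3
  size 9 → [1,3,4,5,6,7,8,9,10]=3  [2,3,4,5,6,7,8,9,10]=3
  first=0(y) contributes 6

6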